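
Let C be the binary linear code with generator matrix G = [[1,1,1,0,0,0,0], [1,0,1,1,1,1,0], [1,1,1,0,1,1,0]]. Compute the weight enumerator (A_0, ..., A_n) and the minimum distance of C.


Weight distribution: A_0 = 1, A_2 = 2, A_3 = 2, A_4 = 1, A_5 = 2. Minimum distance d = 2.

Enumerate all 2^3 = 8 messages m ∈ F_2^3.
For each, compute codeword c = mG in F_2^7, then tally its weight.
  m = 000 → c = 0000000, weight = 0.
  m = 100 → c = 1110000, weight = 3.
  m = 010 → c = 1011110, weight = 5.
  m = 110 → c = 0101110, weight = 4.
  m = 001 → c = 1110110, weight = 5.
  m = 101 → c = 0000110, weight = 2.
  m = 011 → c = 0101000, weight = 2.
  m = 111 → c = 1011000, weight = 3.
Tally weights:
  weight 0: 1 codewords.
  weight 2: 2 codewords.
  weight 3: 2 codewords.
  weight 4: 1 codewords.
  weight 5: 2 codewords.
Minimum distance d = smallest w > 0 with A_w > 0 = 2.
Sanity: Σ A_w = 8 = 2^3 = 8 ✓.


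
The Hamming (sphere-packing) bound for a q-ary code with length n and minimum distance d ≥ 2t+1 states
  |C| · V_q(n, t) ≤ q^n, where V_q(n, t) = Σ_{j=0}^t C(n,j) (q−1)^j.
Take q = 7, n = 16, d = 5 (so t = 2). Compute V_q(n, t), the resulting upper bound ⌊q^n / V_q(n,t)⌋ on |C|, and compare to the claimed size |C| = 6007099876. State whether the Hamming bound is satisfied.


V_q(n, t) = 4417, q^n = 33232930569601, Hamming bound = 7523869270, |C| = 6007099876 ≤ bound (satisfied).

Step 1: Compute V_q(n, t) = Σ_{j=0}^2 C(n, j) (q−1)^j.
  j = 0: C(16,0)·(6)^0 = 1·1 = 1.
  j = 1: C(16,1)·(6)^1 = 16·6 = 96.
  j = 2: C(16,2)·(6)^2 = 120·36 = 4320.
  V_q(n, t) = 1 + 96 + 4320 = 4417.
Step 2: q^n = 7^16 = 33232930569601.
Step 3: Hamming bound ⌊q^n / V_q(n,t)⌋ = ⌊33232930569601/4417⌋ = 7523869270.
Step 4: Compare |C| = 6007099876 to 7523869270: satisfied.
The claimed |C| lies below the Hamming bound.


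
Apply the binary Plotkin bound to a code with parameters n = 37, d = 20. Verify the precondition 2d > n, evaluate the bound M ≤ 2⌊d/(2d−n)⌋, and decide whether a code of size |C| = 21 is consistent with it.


Plotkin bound M ≤ 12; given |C| = 21 > bound (violated).

Check applicability: 2d = 40, n = 37.
2d − n = 3 > 0, so Plotkin applies.
Compute d/(2d−n) = 20/3 ≈ 6.6667.
⌊d/(2d−n)⌋ = 6.
Plotkin bound: M ≤ 2·6 = 12.
Given |C| = 21, check: VIOLATED.
This |C| is above the Plotkin bound, so no binary code with n = 37, d = 20 and 21 codewords exists.


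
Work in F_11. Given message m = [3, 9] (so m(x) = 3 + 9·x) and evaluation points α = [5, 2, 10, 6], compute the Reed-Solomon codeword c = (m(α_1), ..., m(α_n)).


c = [4, 10, 5, 2]

Message polynomial: m(x) = 3 + 9·x (mod 11).
For each evaluation point α_i, compute m(α_i) mod 11:
  α_1 = 5: Horner steps 9 → 4, so m(5) = 4.
  α_2 = 2: Horner steps 9 → 10, so m(2) = 10.
  α_3 = 10: Horner steps 9 → 5, so m(10) = 5.
  α_4 = 6: Horner steps 9 → 2, so m(6) = 2.
Codeword c = [4, 10, 5, 2] ∈ F_11^4.


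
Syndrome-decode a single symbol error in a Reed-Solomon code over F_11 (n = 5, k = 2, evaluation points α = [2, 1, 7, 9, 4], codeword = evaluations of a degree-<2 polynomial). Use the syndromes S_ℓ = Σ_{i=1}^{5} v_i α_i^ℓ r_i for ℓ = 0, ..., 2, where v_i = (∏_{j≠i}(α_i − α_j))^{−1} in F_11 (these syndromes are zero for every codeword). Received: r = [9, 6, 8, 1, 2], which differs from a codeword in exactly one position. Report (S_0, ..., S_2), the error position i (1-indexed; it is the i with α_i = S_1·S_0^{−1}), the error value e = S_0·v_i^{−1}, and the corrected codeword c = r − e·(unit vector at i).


S = (10, 10, 10), error at position 2, error magnitude e = 10, c = [9, 7, 8, 1, 2].

Step 1: column multipliers v_i = (∏_{j≠i}(α_i − α_j))^{−1} mod 11.
  i = 1 (α = 2): (2−1)(2−7)(2−9)(2−4) = 1·(−5)·(−7)·(−2) = −70 ≡ 7, so v_1 = 7^{−1} = 8 (mod 11).
  i = 2 (α = 1): (1−2)(1−7)(1−9)(1−4) = (−1)·(−6)·(−8)·(−3) = 144 ≡ 1, so v_2 = 1^{−1} = 1 (mod 11).
  i = 3 (α = 7): (7−2)(7−1)(7−9)(7−4) = 5·6·(−2)·3 = −180 ≡ 7, so v_3 = 7^{−1} = 8 (mod 11).
  i = 4 (α = 9): (9−2)(9−1)(9−7)(9−4) = 7·8·2·5 = 560 ≡ 10, so v_4 = 10^{−1} = 10 (mod 11).
  i = 5 (α = 4): (4−2)(4−1)(4−7)(4−9) = 2·3·(−3)·(−5) = 90 ≡ 2, so v_5 = 2^{−1} = 6 (mod 11).
  v = [8, 1, 8, 10, 6].
Step 2: syndromes of r = [9, 6, 8, 1, 2] (all sums mod 11).
  S_0 = Σ v_i r_i = 8·9 + 1·6 + 8·8 + 10·1 + 6·2 = 164 ≡ 10.
  S_1 = Σ v_i α_i r_i = 8·2·9 + 1·1·6 + 8·7·8 + 10·9·1 + 6·4·2 = 736 ≡ 10.
  α_i^2 mod 11 = [4, 1, 5, 4, 5].
  S_2 = Σ v_i α_i^2 r_i = 8·4·9 + 1·1·6 + 8·5·8 + 10·4·1 + 6·5·2 = 714 ≡ 10.
  S = (10, 10, 10) ≠ 0, so r is not a codeword (an error is present).
Step 3: locate the error. For a single error e at position i, S_ℓ = v_i·e·α_i^ℓ, so α_err = S_1/S_0.
  S_0^{−1} = 10^{−1} = 10 (mod 11), so α_err = 10·10 = 100 ≡ 1 = α_2. Error position i = 2.
  Consistency check: S_2/S_1 = 10·10 = 100 ≡ 1 = α_err ✓ (single-error assumption holds).
Step 4: error magnitude e = S_0/v_2 = S_0·∏_{j≠2}(α_2 − α_j) = 10·1 = 10 ≡ 10 (mod 11).
Step 5: correct position 2: c_2 = r_2 − e = 6 − 10 ≡ 7 (mod 11). Hence c = [9, 7, 8, 1, 2].
  Check: interpolating c through the α_i gives m(x) = 5 + 2·x (degree < 2) with m(α_i) = c_i for every i, so c is indeed a codeword.


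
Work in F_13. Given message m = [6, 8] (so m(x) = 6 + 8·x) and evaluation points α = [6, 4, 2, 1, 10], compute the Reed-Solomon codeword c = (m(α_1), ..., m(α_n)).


c = [2, 12, 9, 1, 8]

Message polynomial: m(x) = 6 + 8·x (mod 13).
For each evaluation point α_i, compute m(α_i) mod 13:
  α_1 = 6: Horner steps 8 → 2, so m(6) = 2.
  α_2 = 4: Horner steps 8 → 12, so m(4) = 12.
  α_3 = 2: Horner steps 8 → 9, so m(2) = 9.
  α_4 = 1: Horner steps 8 → 1, so m(1) = 1.
  α_5 = 10: Horner steps 8 → 8, so m(10) = 8.
Codeword c = [2, 12, 9, 1, 8] ∈ F_13^5.


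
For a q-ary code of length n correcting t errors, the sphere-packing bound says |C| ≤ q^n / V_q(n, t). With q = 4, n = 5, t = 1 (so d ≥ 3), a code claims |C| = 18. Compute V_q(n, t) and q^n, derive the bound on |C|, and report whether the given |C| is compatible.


V_q(n, t) = 16, q^n = 1024, Hamming bound = 64, |C| = 18 ≤ bound (satisfied).

Step 1: Compute V_q(n, t) = Σ_{j=0}^1 C(n, j) (q−1)^j.
  j = 0: C(5,0)·(3)^0 = 1·1 = 1.
  j = 1: C(5,1)·(3)^1 = 5·3 = 15.
  V_q(n, t) = 1 + 15 = 16.
Step 2: q^n = 4^5 = 1024.
Step 3: Hamming bound ⌊q^n / V_q(n,t)⌋ = ⌊1024/16⌋ = 64.
Step 4: Compare |C| = 18 to 64: satisfied.
The claimed |C| lies below the Hamming bound.


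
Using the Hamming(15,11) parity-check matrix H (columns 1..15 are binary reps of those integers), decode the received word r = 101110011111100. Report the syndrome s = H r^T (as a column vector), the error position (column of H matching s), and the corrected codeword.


s = (0, 0, 1, 0)^T, error position = 2, corrected codeword c = 111110011111100

Compute s = H r^T mod 2 one row at a time:
  s_1 = 1 + 1 + 1 + 1 + 1 + 1 + 0 + 0 = 6 ≡ 0 (mod 2).
  s_2 = 1 + 1 + 0 + 0 + 1 + 1 + 0 + 0 = 4 ≡ 0 (mod 2).
  s_3 = 0 + 1 + 0 + 0 + 1 + 1 + 0 + 0 = 3 ≡ 1 (mod 2).
  s_4 = 1 + 1 + 1 + 0 + 1 + 1 + 1 + 0 = 6 ≡ 0 (mod 2).
s = (0, 0, 1, 0)^T — this equals column 2 of H (binary 0010), so error is at position 2.
Correct: flip bit 2 of r = 101110011111100 to get c = 111110011111100.


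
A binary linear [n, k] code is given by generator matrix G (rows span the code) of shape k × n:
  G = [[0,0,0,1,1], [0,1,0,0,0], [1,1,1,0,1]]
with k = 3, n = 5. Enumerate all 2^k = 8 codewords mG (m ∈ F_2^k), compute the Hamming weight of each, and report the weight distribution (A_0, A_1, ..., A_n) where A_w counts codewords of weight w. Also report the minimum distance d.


Weight distribution: A_0 = 1, A_1 = 1, A_2 = 1, A_3 = 3, A_4 = 2. Minimum distance d = 1.

Enumerate all 2^3 = 8 messages m ∈ F_2^3.
For each, compute codeword c = mG in F_2^5, then tally its weight.
  m = 000 → c = 00000, weight = 0.
  m = 100 → c = 00011, weight = 2.
  m = 010 → c = 01000, weight = 1.
  m = 110 → c = 01011, weight = 3.
  m = 001 → c = 11101, weight = 4.
  m = 101 → c = 11110, weight = 4.
  m = 011 → c = 10101, weight = 3.
  m = 111 → c = 10110, weight = 3.
Tally weights:
  weight 0: 1 codewords.
  weight 1: 1 codewords.
  weight 2: 1 codewords.
  weight 3: 3 codewords.
  weight 4: 2 codewords.
Minimum distance d = smallest w > 0 with A_w > 0 = 1.
Sanity: Σ A_w = 8 = 2^3 = 8 ✓.


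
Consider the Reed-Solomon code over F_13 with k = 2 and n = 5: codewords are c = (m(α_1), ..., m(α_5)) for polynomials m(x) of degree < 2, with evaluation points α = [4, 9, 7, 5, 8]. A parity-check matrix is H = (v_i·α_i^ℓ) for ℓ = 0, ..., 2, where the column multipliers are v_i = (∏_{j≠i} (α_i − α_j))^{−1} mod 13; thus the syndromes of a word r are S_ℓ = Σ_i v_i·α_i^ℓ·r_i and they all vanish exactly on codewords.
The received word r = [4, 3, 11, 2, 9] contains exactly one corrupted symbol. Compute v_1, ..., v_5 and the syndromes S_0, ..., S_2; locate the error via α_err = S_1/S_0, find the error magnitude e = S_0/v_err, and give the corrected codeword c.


S = (9, 3, 1), error at position 2, error magnitude e = 9, c = [4, 7, 11, 2, 9].

Step 1: column multipliers v_i = (∏_{j≠i}(α_i − α_j))^{−1} mod 13.
  i = 1 (α = 4): (4−9)(4−7)(4−5)(4−8) = (−5)·(−3)·(−1)·(−4) = 60 ≡ 8, so v_1 = 8^{−1} = 5 (mod 13).
  i = 2 (α = 9): (9−4)(9−7)(9−5)(9−8) = 5·2·4·1 = 40 ≡ 1, so v_2 = 1^{−1} = 1 (mod 13).
  i = 3 (α = 7): (7−4)(7−9)(7−5)(7−8) = 3·(−2)·2·(−1) = 12 ≡ 12, so v_3 = 12^{−1} = 12 (mod 13).
  i = 4 (α = 5): (5−4)(5−9)(5−7)(5−8) = 1·(−4)·(−2)·(−3) = −24 ≡ 2, so v_4 = 2^{−1} = 7 (mod 13).
  i = 5 (α = 8): (8−4)(8−9)(8−7)(8−5) = 4·(−1)·1·3 = −12 ≡ 1, so v_5 = 1^{−1} = 1 (mod 13).
  v = [5, 1, 12, 7, 1].
Step 2: syndromes of r = [4, 3, 11, 2, 9] (all sums mod 13).
  S_0 = Σ v_i r_i = 5·4 + 1·3 + 12·11 + 7·2 + 1·9 = 178 ≡ 9.
  S_1 = Σ v_i α_i r_i = 5·4·4 + 1·9·3 + 12·7·11 + 7·5·2 + 1·8·9 = 1173 ≡ 3.
  α_i^2 mod 13 = [3, 3, 10, 12, 12].
  S_2 = Σ v_i α_i^2 r_i = 5·3·4 + 1·3·3 + 12·10·11 + 7·12·2 + 1·12·9 = 1665 ≡ 1.
  S = (9, 3, 1) ≠ 0, so r is not a codeword (an error is present).
Step 3: locate the error. For a single error e at position i, S_ℓ = v_i·e·α_i^ℓ, so α_err = S_1/S_0.
  S_0^{−1} = 9^{−1} = 3 (mod 13), so α_err = 3·3 = 9 ≡ 9 = α_2. Error position i = 2.
  Consistency check: S_2/S_1 = 1·9 = 9 ≡ 9 = α_err ✓ (single-error assumption holds).
Step 4: error magnitude e = S_0/v_2 = S_0·∏_{j≠2}(α_2 − α_j) = 9·1 = 9 ≡ 9 (mod 13).
Step 5: correct position 2: c_2 = r_2 − e = 3 − 9 ≡ 7 (mod 13). Hence c = [4, 7, 11, 2, 9].
  Check: interpolating c through the α_i gives m(x) = 12 + 11·x (degree < 2) with m(α_i) = c_i for every i, so c is indeed a codeword.


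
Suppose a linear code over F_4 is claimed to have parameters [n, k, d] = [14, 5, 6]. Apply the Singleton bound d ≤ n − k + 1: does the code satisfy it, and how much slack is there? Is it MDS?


Singleton RHS = n − k + 1 = 10, slack = 4, bound satisfied, not MDS.

Singleton bound: d ≤ n − k + 1.
Here n = 14, k = 5, so n − k + 1 = 10.
Given d = 6, check d ≤ 10: YES.
Slack = (n − k + 1) − d = 4.
The code is NOT MDS (slack = 4 > 0).
Description: the claimed parameters are [14, 5, 6]_4; such a code would be non-MDS.


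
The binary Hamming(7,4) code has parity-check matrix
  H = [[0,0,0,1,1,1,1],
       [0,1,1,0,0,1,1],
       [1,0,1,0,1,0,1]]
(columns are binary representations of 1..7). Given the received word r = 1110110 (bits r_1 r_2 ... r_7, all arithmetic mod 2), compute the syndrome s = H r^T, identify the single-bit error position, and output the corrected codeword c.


s = (0, 1, 1)^T, error position = 3, corrected codeword c = 1100110

Compute s = H r^T mod 2 one row at a time:
  s_1 = 0 + 1 + 1 + 0 = 2 ≡ 0 (mod 2).
  s_2 = 1 + 1 + 1 + 0 = 3 ≡ 1 (mod 2).
  s_3 = 1 + 1 + 1 + 0 = 3 ≡ 1 (mod 2).
s = (0, 1, 1)^T — this equals column 3 of H (binary 011), so error is at position 3.
Correct: flip bit 3 of r = 1110110 to get c = 1100110.


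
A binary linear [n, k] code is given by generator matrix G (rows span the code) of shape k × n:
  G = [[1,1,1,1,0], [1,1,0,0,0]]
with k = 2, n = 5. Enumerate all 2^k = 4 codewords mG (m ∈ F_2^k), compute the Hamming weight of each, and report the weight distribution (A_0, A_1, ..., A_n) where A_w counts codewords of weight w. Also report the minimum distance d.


Weight distribution: A_0 = 1, A_2 = 2, A_4 = 1. Minimum distance d = 2.

Enumerate all 2^2 = 4 messages m ∈ F_2^2.
For each, compute codeword c = mG in F_2^5, then tally its weight.
  m = 00 → c = 00000, weight = 0.
  m = 10 → c = 11110, weight = 4.
  m = 01 → c = 11000, weight = 2.
  m = 11 → c = 00110, weight = 2.
Tally weights:
  weight 0: 1 codewords.
  weight 2: 2 codewords.
  weight 4: 1 codewords.
Minimum distance d = smallest w > 0 with A_w > 0 = 2.
Sanity: Σ A_w = 4 = 2^2 = 4 ✓.


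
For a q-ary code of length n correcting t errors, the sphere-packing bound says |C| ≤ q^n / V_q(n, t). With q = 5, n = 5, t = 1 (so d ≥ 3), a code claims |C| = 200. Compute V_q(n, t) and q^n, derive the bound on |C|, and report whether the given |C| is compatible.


V_q(n, t) = 21, q^n = 3125, Hamming bound = 148, |C| = 200 > bound (violated).

Step 1: Compute V_q(n, t) = Σ_{j=0}^1 C(n, j) (q−1)^j.
  j = 0: C(5,0)·(4)^0 = 1·1 = 1.
  j = 1: C(5,1)·(4)^1 = 5·4 = 20.
  V_q(n, t) = 1 + 20 = 21.
Step 2: q^n = 5^5 = 3125.
Step 3: Hamming bound ⌊q^n / V_q(n,t)⌋ = ⌊3125/21⌋ = 148.
Step 4: Compare |C| = 200 to 148: violated.
The claimed |C| lies above the Hamming bound, so no 5-ary code of length 5 with d ≥ 3 can have 200 codewords.


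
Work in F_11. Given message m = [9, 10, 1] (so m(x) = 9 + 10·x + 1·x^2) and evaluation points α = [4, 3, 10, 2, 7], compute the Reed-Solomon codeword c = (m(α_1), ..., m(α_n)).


c = [10, 4, 0, 0, 7]

Message polynomial: m(x) = 9 + 10·x + 1·x^2 (mod 11).
For each evaluation point α_i, compute m(α_i) mod 11:
  α_1 = 4: Horner steps 1 → 3 → 10, so m(4) = 10.
  α_2 = 3: Horner steps 1 → 2 → 4, so m(3) = 4.
  α_3 = 10: Horner steps 1 → 9 → 0, so m(10) = 0.
  α_4 = 2: Horner steps 1 → 1 → 0, so m(2) = 0.
  α_5 = 7: Horner steps 1 → 6 → 7, so m(7) = 7.
Codeword c = [10, 4, 0, 0, 7] ∈ F_11^5.


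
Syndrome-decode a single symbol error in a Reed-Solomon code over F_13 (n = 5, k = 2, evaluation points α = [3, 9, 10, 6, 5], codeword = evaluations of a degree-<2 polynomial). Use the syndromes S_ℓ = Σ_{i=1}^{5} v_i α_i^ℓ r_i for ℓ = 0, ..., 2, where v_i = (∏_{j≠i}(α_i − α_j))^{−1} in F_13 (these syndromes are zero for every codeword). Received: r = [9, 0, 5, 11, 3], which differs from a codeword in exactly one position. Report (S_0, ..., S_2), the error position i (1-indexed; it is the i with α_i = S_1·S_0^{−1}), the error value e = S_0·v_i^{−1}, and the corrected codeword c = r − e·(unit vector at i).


S = (3, 2, 10), error at position 5, error magnitude e = 10, c = [9, 0, 5, 11, 6].

Step 1: column multipliers v_i = (∏_{j≠i}(α_i − α_j))^{−1} mod 13.
  i = 1 (α = 3): (3−9)(3−10)(3−6)(3−5) = (−6)·(−7)·(−3)·(−2) = 252 ≡ 5, so v_1 = 5^{−1} = 8 (mod 13).
  i = 2 (α = 9): (9−3)(9−10)(9−6)(9−5) = 6·(−1)·3·4 = −72 ≡ 6, so v_2 = 6^{−1} = 11 (mod 13).
  i = 3 (α = 10): (10−3)(10−9)(10−6)(10−5) = 7·1·4·5 = 140 ≡ 10, so v_3 = 10^{−1} = 4 (mod 13).
  i = 4 (α = 6): (6−3)(6−9)(6−10)(6−5) = 3·(−3)·(−4)·1 = 36 ≡ 10, so v_4 = 10^{−1} = 4 (mod 13).
  i = 5 (α = 5): (5−3)(5−9)(5−10)(5−6) = 2·(−4)·(−5)·(−1) = −40 ≡ 12, so v_5 = 12^{−1} = 12 (mod 13).
  v = [8, 11, 4, 4, 12].
Step 2: syndromes of r = [9, 0, 5, 11, 3] (all sums mod 13).
  S_0 = Σ v_i r_i = 8·9 + 11·0 + 4·5 + 4·11 + 12·3 = 172 ≡ 3.
  S_1 = Σ v_i α_i r_i = 8·3·9 + 11·9·0 + 4·10·5 + 4·6·11 + 12·5·3 = 860 ≡ 2.
  α_i^2 mod 13 = [9, 3, 9, 10, 12].
  S_2 = Σ v_i α_i^2 r_i = 8·9·9 + 11·3·0 + 4·9·5 + 4·10·11 + 12·12·3 = 1700 ≡ 10.
  S = (3, 2, 10) ≠ 0, so r is not a codeword (an error is present).
Step 3: locate the error. For a single error e at position i, S_ℓ = v_i·e·α_i^ℓ, so α_err = S_1/S_0.
  S_0^{−1} = 3^{−1} = 9 (mod 13), so α_err = 2·9 = 18 ≡ 5 = α_5. Error position i = 5.
  Consistency check: S_2/S_1 = 10·7 = 70 ≡ 5 = α_err ✓ (single-error assumption holds).
Step 4: error magnitude e = S_0/v_5 = S_0·∏_{j≠5}(α_5 − α_j) = 3·12 = 36 ≡ 10 (mod 13).
Step 5: correct position 5: c_5 = r_5 − e = 3 − 10 ≡ 6 (mod 13). Hence c = [9, 0, 5, 11, 6].
  Check: interpolating c through the α_i gives m(x) = 7 + 5·x (degree < 2) with m(α_i) = c_i for every i, so c is indeed a codeword.


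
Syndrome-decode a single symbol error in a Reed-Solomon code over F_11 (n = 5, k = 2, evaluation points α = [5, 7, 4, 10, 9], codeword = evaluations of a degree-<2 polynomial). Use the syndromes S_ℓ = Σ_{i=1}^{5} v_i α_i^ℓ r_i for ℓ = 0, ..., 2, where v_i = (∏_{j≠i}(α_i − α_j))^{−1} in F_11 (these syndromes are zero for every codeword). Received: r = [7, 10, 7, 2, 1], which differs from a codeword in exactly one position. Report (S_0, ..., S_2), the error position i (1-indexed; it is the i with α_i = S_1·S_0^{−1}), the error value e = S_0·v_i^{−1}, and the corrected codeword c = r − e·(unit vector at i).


S = (8, 7, 2), error at position 1, error magnitude e = 10, c = [8, 10, 7, 2, 1].

Step 1: column multipliers v_i = (∏_{j≠i}(α_i − α_j))^{−1} mod 11.
  i = 1 (α = 5): (5−7)(5−4)(5−10)(5−9) = (−2)·1·(−5)·(−4) = −40 ≡ 4, so v_1 = 4^{−1} = 3 (mod 11).
  i = 2 (α = 7): (7−5)(7−4)(7−10)(7−9) = 2·3·(−3)·(−2) = 36 ≡ 3, so v_2 = 3^{−1} = 4 (mod 11).
  i = 3 (α = 4): (4−5)(4−7)(4−10)(4−9) = (−1)·(−3)·(−6)·(−5) = 90 ≡ 2, so v_3 = 2^{−1} = 6 (mod 11).
  i = 4 (α = 10): (10−5)(10−7)(10−4)(10−9) = 5·3·6·1 = 90 ≡ 2, so v_4 = 2^{−1} = 6 (mod 11).
  i = 5 (α = 9): (9−5)(9−7)(9−4)(9−10) = 4·2·5·(−1) = −40 ≡ 4, so v_5 = 4^{−1} = 3 (mod 11).
  v = [3, 4, 6, 6, 3].
Step 2: syndromes of r = [7, 10, 7, 2, 1] (all sums mod 11).
  S_0 = Σ v_i r_i = 3·7 + 4·10 + 6·7 + 6·2 + 3·1 = 118 ≡ 8.
  S_1 = Σ v_i α_i r_i = 3·5·7 + 4·7·10 + 6·4·7 + 6·10·2 + 3·9·1 = 700 ≡ 7.
  α_i^2 mod 11 = [3, 5, 5, 1, 4].
  S_2 = Σ v_i α_i^2 r_i = 3·3·7 + 4·5·10 + 6·5·7 + 6·1·2 + 3·4·1 = 497 ≡ 2.
  S = (8, 7, 2) ≠ 0, so r is not a codeword (an error is present).
Step 3: locate the error. For a single error e at position i, S_ℓ = v_i·e·α_i^ℓ, so α_err = S_1/S_0.
  S_0^{−1} = 8^{−1} = 7 (mod 11), so α_err = 7·7 = 49 ≡ 5 = α_1. Error position i = 1.
  Consistency check: S_2/S_1 = 2·8 = 16 ≡ 5 = α_err ✓ (single-error assumption holds).
Step 4: error magnitude e = S_0/v_1 = S_0·∏_{j≠1}(α_1 − α_j) = 8·4 = 32 ≡ 10 (mod 11).
Step 5: correct position 1: c_1 = r_1 − e = 7 − 10 ≡ 8 (mod 11). Hence c = [8, 10, 7, 2, 1].
  Check: interpolating c through the α_i gives m(x) = 3 + 1·x (degree < 2) with m(α_i) = c_i for every i, so c is indeed a codeword.


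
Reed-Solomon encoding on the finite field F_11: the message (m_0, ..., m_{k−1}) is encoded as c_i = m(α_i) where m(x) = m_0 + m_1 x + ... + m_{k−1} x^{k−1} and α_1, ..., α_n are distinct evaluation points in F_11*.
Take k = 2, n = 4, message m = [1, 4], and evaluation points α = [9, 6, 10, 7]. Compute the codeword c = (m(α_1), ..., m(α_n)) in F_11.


c = [4, 3, 8, 7]

Message polynomial: m(x) = 1 + 4·x (mod 11).
For each evaluation point α_i, compute m(α_i) mod 11:
  α_1 = 9: Horner steps 4 → 4, so m(9) = 4.
  α_2 = 6: Horner steps 4 → 3, so m(6) = 3.
  α_3 = 10: Horner steps 4 → 8, so m(10) = 8.
  α_4 = 7: Horner steps 4 → 7, so m(7) = 7.
Codeword c = [4, 3, 8, 7] ∈ F_11^4.


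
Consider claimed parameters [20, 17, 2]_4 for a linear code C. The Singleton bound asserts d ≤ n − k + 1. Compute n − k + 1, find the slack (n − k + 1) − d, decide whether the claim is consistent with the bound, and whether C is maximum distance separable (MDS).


Singleton RHS = n − k + 1 = 4, slack = 2, bound satisfied, not MDS.

Singleton bound: d ≤ n − k + 1.
Here n = 20, k = 17, so n − k + 1 = 4.
Given d = 2, check d ≤ 4: YES.
Slack = (n − k + 1) − d = 2.
The code is NOT MDS (slack = 2 > 0).
Description: the claimed parameters are [20, 17, 2]_4; such a code would be non-MDS.


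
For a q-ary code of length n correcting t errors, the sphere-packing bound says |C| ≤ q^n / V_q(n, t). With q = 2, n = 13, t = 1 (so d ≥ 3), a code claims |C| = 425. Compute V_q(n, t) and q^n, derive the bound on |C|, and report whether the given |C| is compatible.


V_q(n, t) = 14, q^n = 8192, Hamming bound = 585, |C| = 425 ≤ bound (satisfied).

Step 1: Compute V_q(n, t) = Σ_{j=0}^1 C(n, j) (q−1)^j.
  j = 0: C(13,0)·(1)^0 = 1·1 = 1.
  j = 1: C(13,1)·(1)^1 = 13·1 = 13.
  V_q(n, t) = 1 + 13 = 14.
Step 2: q^n = 2^13 = 8192.
Step 3: Hamming bound ⌊q^n / V_q(n,t)⌋ = ⌊8192/14⌋ = 585.
Step 4: Compare |C| = 425 to 585: satisfied.
The claimed |C| lies below the Hamming bound.


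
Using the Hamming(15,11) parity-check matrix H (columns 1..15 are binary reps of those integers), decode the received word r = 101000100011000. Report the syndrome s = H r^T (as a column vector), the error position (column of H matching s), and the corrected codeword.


s = (0, 0, 1, 0)^T, error position = 2, corrected codeword c = 111000100011000

Compute s = H r^T mod 2 one row at a time:
  s_1 = 0 + 0 + 0 + 1 + 1 + 0 + 0 + 0 = 2 ≡ 0 (mod 2).
  s_2 = 0 + 0 + 0 + 1 + 1 + 0 + 0 + 0 = 2 ≡ 0 (mod 2).
  s_3 = 0 + 1 + 0 + 1 + 0 + 1 + 0 + 0 = 3 ≡ 1 (mod 2).
  s_4 = 1 + 1 + 0 + 1 + 0 + 1 + 0 + 0 = 4 ≡ 0 (mod 2).
s = (0, 0, 1, 0)^T — this equals column 2 of H (binary 0010), so error is at position 2.
Correct: flip bit 2 of r = 101000100011000 to get c = 111000100011000.


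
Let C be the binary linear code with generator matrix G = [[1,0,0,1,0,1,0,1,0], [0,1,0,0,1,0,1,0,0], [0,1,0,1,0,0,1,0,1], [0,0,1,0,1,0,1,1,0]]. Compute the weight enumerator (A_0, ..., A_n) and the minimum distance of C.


Weight distribution: A_0 = 1, A_3 = 3, A_4 = 3, A_5 = 4, A_6 = 4, A_7 = 1. Minimum distance d = 3.

Enumerate all 2^4 = 16 messages m ∈ F_2^4.
For each, compute codeword c = mG in F_2^9, then tally its weight.
  m = 0000 → c = 000000000, weight = 0.
  m = 1000 → c = 100101010, weight = 4.
  m = 0100 → c = 010010100, weight = 3.
  m = 1100 → c = 110111110, weight = 7.
  m = 0010 → c = 010100101, weight = 4.
  m = 1010 → c = 110001111, weight = 6.
  m = 0110 → c = 000110001, weight = 3.
  m = 1110 → c = 100011011, weight = 5.
  m = 0001 → c = 001010110, weight = 4.
  m = 1001 → c = 101111100, weight = 6.
  m = 0101 → c = 011000010, weight = 3.
  m = 1101 → c = 111101000, weight = 5.
  m = 0011 → c = 011110011, weight = 6.
  m = 1011 → c = 111011001, weight = 6.
  m = 0111 → c = 001100111, weight = 5.
  m = 1111 → c = 101001101, weight = 5.
Tally weights:
  weight 0: 1 codewords.
  weight 3: 3 codewords.
  weight 4: 3 codewords.
  weight 5: 4 codewords.
  weight 6: 4 codewords.
  weight 7: 1 codewords.
Minimum distance d = smallest w > 0 with A_w > 0 = 3.
Sanity: Σ A_w = 16 = 2^4 = 16 ✓.


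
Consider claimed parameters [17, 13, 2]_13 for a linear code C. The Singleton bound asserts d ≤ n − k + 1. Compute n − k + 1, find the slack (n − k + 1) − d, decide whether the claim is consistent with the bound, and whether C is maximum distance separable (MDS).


Singleton RHS = n − k + 1 = 5, slack = 3, bound satisfied, not MDS.

Singleton bound: d ≤ n − k + 1.
Here n = 17, k = 13, so n − k + 1 = 5.
Given d = 2, check d ≤ 5: YES.
Slack = (n − k + 1) − d = 3.
The code is NOT MDS (slack = 3 > 0).
Description: the claimed parameters are [17, 13, 2]_13; such a code would be non-MDS.


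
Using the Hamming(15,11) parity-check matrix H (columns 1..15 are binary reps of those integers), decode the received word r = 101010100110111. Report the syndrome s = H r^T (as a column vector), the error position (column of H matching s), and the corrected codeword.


s = (1, 1, 0, 1)^T, error position = 13, corrected codeword c = 101010100110011

Compute s = H r^T mod 2 one row at a time:
  s_1 = 0 + 0 + 1 + 1 + 0 + 1 + 1 + 1 = 5 ≡ 1 (mod 2).
  s_2 = 0 + 1 + 0 + 1 + 0 + 1 + 1 + 1 = 5 ≡ 1 (mod 2).
  s_3 = 0 + 1 + 0 + 1 + 1 + 1 + 1 + 1 = 6 ≡ 0 (mod 2).
  s_4 = 1 + 1 + 1 + 1 + 0 + 1 + 1 + 1 = 7 ≡ 1 (mod 2).
s = (1, 1, 0, 1)^T — this equals column 13 of H (binary 1101), so error is at position 13.
Correct: flip bit 13 of r = 101010100110111 to get c = 101010100110011.


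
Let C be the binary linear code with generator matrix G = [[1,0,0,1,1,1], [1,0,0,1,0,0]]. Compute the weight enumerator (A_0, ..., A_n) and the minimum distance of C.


Weight distribution: A_0 = 1, A_2 = 2, A_4 = 1. Minimum distance d = 2.

Enumerate all 2^2 = 4 messages m ∈ F_2^2.
For each, compute codeword c = mG in F_2^6, then tally its weight.
  m = 00 → c = 000000, weight = 0.
  m = 10 → c = 100111, weight = 4.
  m = 01 → c = 100100, weight = 2.
  m = 11 → c = 000011, weight = 2.
Tally weights:
  weight 0: 1 codewords.
  weight 2: 2 codewords.
  weight 4: 1 codewords.
Minimum distance d = smallest w > 0 with A_w > 0 = 2.
Sanity: Σ A_w = 4 = 2^2 = 4 ✓.


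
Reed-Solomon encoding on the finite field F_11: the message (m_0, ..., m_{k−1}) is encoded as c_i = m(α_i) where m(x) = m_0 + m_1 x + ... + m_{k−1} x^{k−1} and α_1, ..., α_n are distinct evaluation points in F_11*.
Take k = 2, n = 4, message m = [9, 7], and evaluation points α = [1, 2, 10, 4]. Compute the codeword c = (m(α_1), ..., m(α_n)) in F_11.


c = [5, 1, 2, 4]

Message polynomial: m(x) = 9 + 7·x (mod 11).
For each evaluation point α_i, compute m(α_i) mod 11:
  α_1 = 1: Horner steps 7 → 5, so m(1) = 5.
  α_2 = 2: Horner steps 7 → 1, so m(2) = 1.
  α_3 = 10: Horner steps 7 → 2, so m(10) = 2.
  α_4 = 4: Horner steps 7 → 4, so m(4) = 4.
Codeword c = [5, 1, 2, 4] ∈ F_11^4.


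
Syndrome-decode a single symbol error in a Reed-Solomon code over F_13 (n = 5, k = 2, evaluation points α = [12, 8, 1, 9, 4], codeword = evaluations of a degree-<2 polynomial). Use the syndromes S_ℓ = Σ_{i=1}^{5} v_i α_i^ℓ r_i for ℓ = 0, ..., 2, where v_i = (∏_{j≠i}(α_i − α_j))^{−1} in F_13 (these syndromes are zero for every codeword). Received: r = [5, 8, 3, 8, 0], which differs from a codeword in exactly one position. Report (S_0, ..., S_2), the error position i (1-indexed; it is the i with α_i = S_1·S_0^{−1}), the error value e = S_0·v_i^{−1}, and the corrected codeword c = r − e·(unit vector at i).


S = (8, 12, 5), error at position 2, error magnitude e = 12, c = [5, 9, 3, 8, 0].

Step 1: column multipliers v_i = (∏_{j≠i}(α_i − α_j))^{−1} mod 13.
  i = 1 (α = 12): (12−8)(12−1)(12−9)(12−4) = 4·11·3·8 = 1056 ≡ 3, so v_1 = 3^{−1} = 9 (mod 13).
  i = 2 (α = 8): (8−12)(8−1)(8−9)(8−4) = (−4)·7·(−1)·4 = 112 ≡ 8, so v_2 = 8^{−1} = 5 (mod 13).
  i = 3 (α = 1): (1−12)(1−8)(1−9)(1−4) = (−11)·(−7)·(−8)·(−3) = 1848 ≡ 2, so v_3 = 2^{−1} = 7 (mod 13).
  i = 4 (α = 9): (9−12)(9−8)(9−1)(9−4) = (−3)·1·8·5 = −120 ≡ 10, so v_4 = 10^{−1} = 4 (mod 13).
  i = 5 (α = 4): (4−12)(4−8)(4−1)(4−9) = (−8)·(−4)·3·(−5) = −480 ≡ 1, so v_5 = 1^{−1} = 1 (mod 13).
  v = [9, 5, 7, 4, 1].
Step 2: syndromes of r = [5, 8, 3, 8, 0] (all sums mod 13).
  S_0 = Σ v_i r_i = 9·5 + 5·8 + 7·3 + 4·8 + 1·0 = 138 ≡ 8.
  S_1 = Σ v_i α_i r_i = 9·12·5 + 5·8·8 + 7·1·3 + 4·9·8 + 1·4·0 = 1169 ≡ 12.
  α_i^2 mod 13 = [1, 12, 1, 3, 3].
  S_2 = Σ v_i α_i^2 r_i = 9·1·5 + 5·12·8 + 7·1·3 + 4·3·8 + 1·3·0 = 642 ≡ 5.
  S = (8, 12, 5) ≠ 0, so r is not a codeword (an error is present).
Step 3: locate the error. For a single error e at position i, S_ℓ = v_i·e·α_i^ℓ, so α_err = S_1/S_0.
  S_0^{−1} = 8^{−1} = 5 (mod 13), so α_err = 12·5 = 60 ≡ 8 = α_2. Error position i = 2.
  Consistency check: S_2/S_1 = 5·12 = 60 ≡ 8 = α_err ✓ (single-error assumption holds).
Step 4: error magnitude e = S_0/v_2 = S_0·∏_{j≠2}(α_2 − α_j) = 8·8 = 64 ≡ 12 (mod 13).
Step 5: correct position 2: c_2 = r_2 − e = 8 − 12 ≡ 9 (mod 13). Hence c = [5, 9, 3, 8, 0].
  Check: interpolating c through the α_i gives m(x) = 4 + 12·x (degree < 2) with m(α_i) = c_i for every i, so c is indeed a codeword.


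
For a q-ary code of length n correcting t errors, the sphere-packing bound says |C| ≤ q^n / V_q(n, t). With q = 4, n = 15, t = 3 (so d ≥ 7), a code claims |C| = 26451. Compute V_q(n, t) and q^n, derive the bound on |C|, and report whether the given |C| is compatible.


V_q(n, t) = 13276, q^n = 1073741824, Hamming bound = 80878, |C| = 26451 ≤ bound (satisfied).

Step 1: Compute V_q(n, t) = Σ_{j=0}^3 C(n, j) (q−1)^j.
  j = 0: C(15,0)·(3)^0 = 1·1 = 1.
  j = 1: C(15,1)·(3)^1 = 15·3 = 45.
  j = 2: C(15,2)·(3)^2 = 105·9 = 945.
  j = 3: C(15,3)·(3)^3 = 455·27 = 12285.
  V_q(n, t) = 1 + 45 + 945 + 12285 = 13276.
Step 2: q^n = 4^15 = 1073741824.
Step 3: Hamming bound ⌊q^n / V_q(n,t)⌋ = ⌊1073741824/13276⌋ = 80878.
Step 4: Compare |C| = 26451 to 80878: satisfied.
The claimed |C| lies below the Hamming bound.


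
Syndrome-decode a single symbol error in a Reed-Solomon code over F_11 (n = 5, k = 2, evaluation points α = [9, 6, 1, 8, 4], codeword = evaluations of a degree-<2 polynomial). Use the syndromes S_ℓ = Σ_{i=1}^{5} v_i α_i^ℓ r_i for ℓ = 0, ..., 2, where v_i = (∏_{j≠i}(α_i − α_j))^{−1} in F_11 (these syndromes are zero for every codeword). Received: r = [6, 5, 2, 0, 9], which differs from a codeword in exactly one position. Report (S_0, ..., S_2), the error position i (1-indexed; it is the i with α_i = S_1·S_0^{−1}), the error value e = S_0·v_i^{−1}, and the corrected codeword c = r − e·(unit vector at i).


S = (10, 5, 8), error at position 2, error magnitude e = 6, c = [6, 10, 2, 0, 9].

Step 1: column multipliers v_i = (∏_{j≠i}(α_i − α_j))^{−1} mod 11.
  i = 1 (α = 9): (9−6)(9−1)(9−8)(9−4) = 3·8·1·5 = 120 ≡ 10, so v_1 = 10^{−1} = 10 (mod 11).
  i = 2 (α = 6): (6−9)(6−1)(6−8)(6−4) = (−3)·5·(−2)·2 = 60 ≡ 5, so v_2 = 5^{−1} = 9 (mod 11).
  i = 3 (α = 1): (1−9)(1−6)(1−8)(1−4) = (−8)·(−5)·(−7)·(−3) = 840 ≡ 4, so v_3 = 4^{−1} = 3 (mod 11).
  i = 4 (α = 8): (8−9)(8−6)(8−1)(8−4) = (−1)·2·7·4 = −56 ≡ 10, so v_4 = 10^{−1} = 10 (mod 11).
  i = 5 (α = 4): (4−9)(4−6)(4−1)(4−8) = (−5)·(−2)·3·(−4) = −120 ≡ 1, so v_5 = 1^{−1} = 1 (mod 11).
  v = [10, 9, 3, 10, 1].
Step 2: syndromes of r = [6, 5, 2, 0, 9] (all sums mod 11).
  S_0 = Σ v_i r_i = 10·6 + 9·5 + 3·2 + 10·0 + 1·9 = 120 ≡ 10.
  S_1 = Σ v_i α_i r_i = 10·9·6 + 9·6·5 + 3·1·2 + 10·8·0 + 1·4·9 = 852 ≡ 5.
  α_i^2 mod 11 = [4, 3, 1, 9, 5].
  S_2 = Σ v_i α_i^2 r_i = 10·4·6 + 9·3·5 + 3·1·2 + 10·9·0 + 1·5·9 = 426 ≡ 8.
  S = (10, 5, 8) ≠ 0, so r is not a codeword (an error is present).
Step 3: locate the error. For a single error e at position i, S_ℓ = v_i·e·α_i^ℓ, so α_err = S_1/S_0.
  S_0^{−1} = 10^{−1} = 10 (mod 11), so α_err = 5·10 = 50 ≡ 6 = α_2. Error position i = 2.
  Consistency check: S_2/S_1 = 8·9 = 72 ≡ 6 = α_err ✓ (single-error assumption holds).
Step 4: error magnitude e = S_0/v_2 = S_0·∏_{j≠2}(α_2 − α_j) = 10·5 = 50 ≡ 6 (mod 11).
Step 5: correct position 2: c_2 = r_2 − e = 5 − 6 ≡ 10 (mod 11). Hence c = [6, 10, 2, 0, 9].
  Check: interpolating c through the α_i gives m(x) = 7 + 6·x (degree < 2) with m(α_i) = c_i for every i, so c is indeed a codeword.


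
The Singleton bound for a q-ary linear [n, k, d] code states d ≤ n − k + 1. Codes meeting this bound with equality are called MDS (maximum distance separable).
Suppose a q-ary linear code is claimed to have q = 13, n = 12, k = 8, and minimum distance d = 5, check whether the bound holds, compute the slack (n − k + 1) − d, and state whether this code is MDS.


Singleton RHS = n − k + 1 = 5, slack = 0, bound satisfied, MDS.

Singleton bound: d ≤ n − k + 1.
Here n = 12, k = 8, so n − k + 1 = 5.
Given d = 5, check d ≤ 5: YES.
Slack = (n − k + 1) − d = 0.
The code is MDS (slack = 0).
Description: the claimed parameters are [12, 8, 5]_13; such a code would be MDS (meets Singleton bound).


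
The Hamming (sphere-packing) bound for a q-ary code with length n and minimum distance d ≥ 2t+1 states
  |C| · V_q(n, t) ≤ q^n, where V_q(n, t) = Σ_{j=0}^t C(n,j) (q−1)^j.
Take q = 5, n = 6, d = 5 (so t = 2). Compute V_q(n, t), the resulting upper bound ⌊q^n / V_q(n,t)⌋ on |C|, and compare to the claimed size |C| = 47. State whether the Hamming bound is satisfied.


V_q(n, t) = 265, q^n = 15625, Hamming bound = 58, |C| = 47 ≤ bound (satisfied).

Step 1: Compute V_q(n, t) = Σ_{j=0}^2 C(n, j) (q−1)^j.
  j = 0: C(6,0)·(4)^0 = 1·1 = 1.
  j = 1: C(6,1)·(4)^1 = 6·4 = 24.
  j = 2: C(6,2)·(4)^2 = 15·16 = 240.
  V_q(n, t) = 1 + 24 + 240 = 265.
Step 2: q^n = 5^6 = 15625.
Step 3: Hamming bound ⌊q^n / V_q(n,t)⌋ = ⌊15625/265⌋ = 58.
Step 4: Compare |C| = 47 to 58: satisfied.
The claimed |C| lies below the Hamming bound.


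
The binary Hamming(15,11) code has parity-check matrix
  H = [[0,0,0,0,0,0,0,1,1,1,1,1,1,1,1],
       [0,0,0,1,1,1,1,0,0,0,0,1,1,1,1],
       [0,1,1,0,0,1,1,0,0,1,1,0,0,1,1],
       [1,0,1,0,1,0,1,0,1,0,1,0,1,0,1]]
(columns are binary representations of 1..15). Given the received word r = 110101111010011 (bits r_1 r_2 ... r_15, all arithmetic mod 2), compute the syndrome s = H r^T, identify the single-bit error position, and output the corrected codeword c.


s = (1, 1, 0, 1)^T, error position = 13, corrected codeword c = 110101111010111

Compute s = H r^T mod 2 one row at a time:
  s_1 = 1 + 1 + 0 + 1 + 0 + 0 + 1 + 1 = 5 ≡ 1 (mod 2).
  s_2 = 1 + 0 + 1 + 1 + 0 + 0 + 1 + 1 = 5 ≡ 1 (mod 2).
  s_3 = 1 + 0 + 1 + 1 + 0 + 1 + 1 + 1 = 6 ≡ 0 (mod 2).
  s_4 = 1 + 0 + 0 + 1 + 1 + 1 + 0 + 1 = 5 ≡ 1 (mod 2).
s = (1, 1, 0, 1)^T — this equals column 13 of H (binary 1101), so error is at position 13.
Correct: flip bit 13 of r = 110101111010011 to get c = 110101111010111.


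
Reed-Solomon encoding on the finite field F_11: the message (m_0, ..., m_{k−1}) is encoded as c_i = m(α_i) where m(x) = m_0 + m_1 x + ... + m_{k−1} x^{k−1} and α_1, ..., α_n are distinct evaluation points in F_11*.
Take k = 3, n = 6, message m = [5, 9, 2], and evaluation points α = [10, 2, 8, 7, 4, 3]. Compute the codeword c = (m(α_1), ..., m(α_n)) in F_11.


c = [9, 9, 7, 1, 7, 6]

Message polynomial: m(x) = 5 + 9·x + 2·x^2 (mod 11).
For each evaluation point α_i, compute m(α_i) mod 11:
  α_1 = 10: Horner steps 2 → 7 → 9, so m(10) = 9.
  α_2 = 2: Horner steps 2 → 2 → 9, so m(2) = 9.
  α_3 = 8: Horner steps 2 → 3 → 7, so m(8) = 7.
  α_4 = 7: Horner steps 2 → 1 → 1, so m(7) = 1.
  α_5 = 4: Horner steps 2 → 6 → 7, so m(4) = 7.
  α_6 = 3: Horner steps 2 → 4 → 6, so m(3) = 6.
Codeword c = [9, 9, 7, 1, 7, 6] ∈ F_11^6.


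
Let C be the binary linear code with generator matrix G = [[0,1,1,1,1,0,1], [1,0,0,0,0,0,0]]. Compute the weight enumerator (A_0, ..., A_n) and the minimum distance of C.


Weight distribution: A_0 = 1, A_1 = 1, A_5 = 1, A_6 = 1. Minimum distance d = 1.

Enumerate all 2^2 = 4 messages m ∈ F_2^2.
For each, compute codeword c = mG in F_2^7, then tally its weight.
  m = 00 → c = 0000000, weight = 0.
  m = 10 → c = 0111101, weight = 5.
  m = 01 → c = 1000000, weight = 1.
  m = 11 → c = 1111101, weight = 6.
Tally weights:
  weight 0: 1 codewords.
  weight 1: 1 codewords.
  weight 5: 1 codewords.
  weight 6: 1 codewords.
Minimum distance d = smallest w > 0 with A_w > 0 = 1.
Sanity: Σ A_w = 4 = 2^2 = 4 ✓.


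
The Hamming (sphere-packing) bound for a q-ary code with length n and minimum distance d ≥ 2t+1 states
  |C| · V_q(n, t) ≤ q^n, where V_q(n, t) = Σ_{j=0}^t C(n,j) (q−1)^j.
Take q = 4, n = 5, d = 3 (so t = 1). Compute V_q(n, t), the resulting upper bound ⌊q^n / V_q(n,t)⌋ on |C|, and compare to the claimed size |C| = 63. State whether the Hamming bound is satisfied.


V_q(n, t) = 16, q^n = 1024, Hamming bound = 64, |C| = 63 ≤ bound (satisfied).

Step 1: Compute V_q(n, t) = Σ_{j=0}^1 C(n, j) (q−1)^j.
  j = 0: C(5,0)·(3)^0 = 1·1 = 1.
  j = 1: C(5,1)·(3)^1 = 5·3 = 15.
  V_q(n, t) = 1 + 15 = 16.
Step 2: q^n = 4^5 = 1024.
Step 3: Hamming bound ⌊q^n / V_q(n,t)⌋ = ⌊1024/16⌋ = 64.
Step 4: Compare |C| = 63 to 64: satisfied.
The claimed |C| lies below the Hamming bound.


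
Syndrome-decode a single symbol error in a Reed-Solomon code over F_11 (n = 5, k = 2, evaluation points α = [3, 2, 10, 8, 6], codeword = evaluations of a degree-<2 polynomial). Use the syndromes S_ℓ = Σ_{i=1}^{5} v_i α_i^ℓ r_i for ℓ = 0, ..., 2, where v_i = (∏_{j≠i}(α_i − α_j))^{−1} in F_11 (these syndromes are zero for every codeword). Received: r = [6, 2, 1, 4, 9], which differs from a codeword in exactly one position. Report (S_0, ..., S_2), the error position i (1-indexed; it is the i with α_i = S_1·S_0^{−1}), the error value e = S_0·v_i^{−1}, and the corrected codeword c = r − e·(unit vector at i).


S = (3, 7, 9), error at position 5, error magnitude e = 2, c = [6, 2, 1, 4, 7].

Step 1: column multipliers v_i = (∏_{j≠i}(α_i − α_j))^{−1} mod 11.
  i = 1 (α = 3): (3−2)(3−10)(3−8)(3−6) = 1·(−7)·(−5)·(−3) = −105 ≡ 5, so v_1 = 5^{−1} = 9 (mod 11).
  i = 2 (α = 2): (2−3)(2−10)(2−8)(2−6) = (−1)·(−8)·(−6)·(−4) = 192 ≡ 5, so v_2 = 5^{−1} = 9 (mod 11).
  i = 3 (α = 10): (10−3)(10−2)(10−8)(10−6) = 7·8·2·4 = 448 ≡ 8, so v_3 = 8^{−1} = 7 (mod 11).
  i = 4 (α = 8): (8−3)(8−2)(8−10)(8−6) = 5·6·(−2)·2 = −120 ≡ 1, so v_4 = 1^{−1} = 1 (mod 11).
  i = 5 (α = 6): (6−3)(6−2)(6−10)(6−8) = 3·4·(−4)·(−2) = 96 ≡ 8, so v_5 = 8^{−1} = 7 (mod 11).
  v = [9, 9, 7, 1, 7].
Step 2: syndromes of r = [6, 2, 1, 4, 9] (all sums mod 11).
  S_0 = Σ v_i r_i = 9·6 + 9·2 + 7·1 + 1·4 + 7·9 = 146 ≡ 3.
  S_1 = Σ v_i α_i r_i = 9·3·6 + 9·2·2 + 7·10·1 + 1·8·4 + 7·6·9 = 678 ≡ 7.
  α_i^2 mod 11 = [9, 4, 1, 9, 3].
  S_2 = Σ v_i α_i^2 r_i = 9·9·6 + 9·4·2 + 7·1·1 + 1·9·4 + 7·3·9 = 790 ≡ 9.
  S = (3, 7, 9) ≠ 0, so r is not a codeword (an error is present).
Step 3: locate the error. For a single error e at position i, S_ℓ = v_i·e·α_i^ℓ, so α_err = S_1/S_0.
  S_0^{−1} = 3^{−1} = 4 (mod 11), so α_err = 7·4 = 28 ≡ 6 = α_5. Error position i = 5.
  Consistency check: S_2/S_1 = 9·8 = 72 ≡ 6 = α_err ✓ (single-error assumption holds).
Step 4: error magnitude e = S_0/v_5 = S_0·∏_{j≠5}(α_5 − α_j) = 3·8 = 24 ≡ 2 (mod 11).
Step 5: correct position 5: c_5 = r_5 − e = 9 − 2 ≡ 7 (mod 11). Hence c = [6, 2, 1, 4, 7].
  Check: interpolating c through the α_i gives m(x) = 5 + 4·x (degree < 2) with m(α_i) = c_i for every i, so c is indeed a codeword.


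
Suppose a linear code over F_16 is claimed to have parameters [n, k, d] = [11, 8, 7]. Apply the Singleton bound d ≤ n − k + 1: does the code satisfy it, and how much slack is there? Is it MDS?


Singleton RHS = n − k + 1 = 4, slack = -3, bound violated (no such code; not MDS).

Singleton bound: d ≤ n − k + 1.
Here n = 11, k = 8, so n − k + 1 = 4.
Given d = 7, check d ≤ 4: NO.
Slack = (n − k + 1) − d = -3.
The slack is negative: d = 7 exceeds n − k + 1 = 4 by 3, so the Singleton bound is violated and no linear [11, 8, 7]_16 code can exist. In particular it is not MDS (MDS requires d = n − k + 1 exactly).
Description: the claimed parameters are [11, 8, 7]_16; such a code would be impossible (violates the Singleton bound).
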